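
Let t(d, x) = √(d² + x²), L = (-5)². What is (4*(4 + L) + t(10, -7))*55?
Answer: 6380 + 55*√149 ≈ 7051.4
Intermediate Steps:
L = 25
(4*(4 + L) + t(10, -7))*55 = (4*(4 + 25) + √(10² + (-7)²))*55 = (4*29 + √(100 + 49))*55 = (116 + √149)*55 = 6380 + 55*√149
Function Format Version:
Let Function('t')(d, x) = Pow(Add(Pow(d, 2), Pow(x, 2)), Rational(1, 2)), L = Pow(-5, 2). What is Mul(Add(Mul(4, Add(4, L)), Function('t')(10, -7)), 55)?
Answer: Add(6380, Mul(55, Pow(149, Rational(1, 2)))) ≈ 7051.4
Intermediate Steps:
L = 25
Mul(Add(Mul(4, Add(4, L)), Function('t')(10, -7)), 55) = Mul(Add(Mul(4, Add(4, 25)), Pow(Add(Pow(10, 2), Pow(-7, 2)), Rational(1, 2))), 55) = Mul(Add(Mul(4, 29), Pow(Add(100, 49), Rational(1, 2))), 55) = Mul(Add(116, Pow(149, Rational(1, 2))), 55) = Add(6380, Mul(55, Pow(149, Rational(1, 2))))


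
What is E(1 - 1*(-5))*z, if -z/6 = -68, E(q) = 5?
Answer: 2040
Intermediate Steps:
z = 408 (z = -6*(-68) = 408)
E(1 - 1*(-5))*z = 5*408 = 2040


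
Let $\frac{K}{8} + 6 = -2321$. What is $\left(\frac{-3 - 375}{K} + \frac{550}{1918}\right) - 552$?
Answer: $- \frac{4924616393}{8926372} \approx -551.69$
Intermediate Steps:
$K = -18616$ ($K = -48 + 8 \left(-2321\right) = -48 - 18568 = -18616$)
$\left(\frac{-3 - 375}{K} + \frac{550}{1918}\right) - 552 = \left(\frac{-3 - 375}{-18616} + \frac{550}{1918}\right) - 552 = \left(\left(-3 - 375\right) \left(- \frac{1}{18616}\right) + 550 \cdot \frac{1}{1918}\right) - 552 = \left(\left(-378\right) \left(- \frac{1}{18616}\right) + \frac{275}{959}\right) - 552 = \left(\frac{189}{9308} + \frac{275}{959}\right) - 552 = \frac{2740951}{8926372} - 552 = - \frac{4924616393}{8926372}$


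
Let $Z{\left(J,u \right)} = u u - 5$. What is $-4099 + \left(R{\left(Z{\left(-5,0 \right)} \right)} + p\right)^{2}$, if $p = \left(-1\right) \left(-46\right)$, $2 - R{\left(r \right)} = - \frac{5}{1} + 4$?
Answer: $-1698$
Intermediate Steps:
$Z{\left(J,u \right)} = -5 + u^{2}$ ($Z{\left(J,u \right)} = u^{2} - 5 = -5 + u^{2}$)
$R{\left(r \right)} = 3$ ($R{\left(r \right)} = 2 - \left(- \frac{5}{1} + 4\right) = 2 - \left(\left(-5\right) 1 + 4\right) = 2 - \left(-5 + 4\right) = 2 - -1 = 2 + 1 = 3$)
$p = 46$
$-4099 + \left(R{\left(Z{\left(-5,0 \right)} \right)} + p\right)^{2} = -4099 + \left(3 + 46\right)^{2} = -4099 + 49^{2} = -4099 + 2401 = -1698$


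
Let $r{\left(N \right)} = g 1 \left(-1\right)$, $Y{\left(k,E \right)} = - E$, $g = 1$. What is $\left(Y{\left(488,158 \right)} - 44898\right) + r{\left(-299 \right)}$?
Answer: $-45057$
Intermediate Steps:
$r{\left(N \right)} = -1$ ($r{\left(N \right)} = 1 \cdot 1 \left(-1\right) = 1 \left(-1\right) = -1$)
$\left(Y{\left(488,158 \right)} - 44898\right) + r{\left(-299 \right)} = \left(\left(-1\right) 158 - 44898\right) - 1 = \left(-158 - 44898\right) - 1 = -45056 - 1 = -45057$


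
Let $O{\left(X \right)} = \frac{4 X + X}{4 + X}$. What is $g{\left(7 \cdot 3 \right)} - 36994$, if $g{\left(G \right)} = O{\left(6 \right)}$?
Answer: $-36991$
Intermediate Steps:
$O{\left(X \right)} = \frac{5 X}{4 + X}$
$g{\left(G \right)} = 3$ ($g{\left(G \right)} = 5 \cdot 6 \frac{1}{4 + 6} = 5 \cdot 6 \cdot \frac{1}{10} = 3$)
$g{\left(7 \cdot 3 \right)} - 36994 = 3 - 36994 = -36991$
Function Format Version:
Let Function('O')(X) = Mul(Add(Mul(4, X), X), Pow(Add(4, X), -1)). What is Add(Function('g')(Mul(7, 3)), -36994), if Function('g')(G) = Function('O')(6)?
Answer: -36991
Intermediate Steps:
Function('O')(X) = Mul(5, X, Pow(Add(4, X), -1)) (Function('O')(X) = Mul(Mul(5, X), Pow(Add(4, X), -1)) = Mul(5, X, Pow(Add(4, X), -1)))
Function('g')(G) = 3 (Function('g')(G) = Mul(5, 6, Pow(Add(4, 6), -1)) = Mul(5, 6, Pow(10, -1)) = Mul(5, 6, Rational(1, 10)) = 3)
Add(Function('g')(Mul(7, 3)), -36994) = Add(3, -36994) = -36991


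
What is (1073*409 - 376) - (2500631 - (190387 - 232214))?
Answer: -2103977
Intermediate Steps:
(1073*409 - 376) - (2500631 - (190387 - 232214)) = (438857 - 376) - (2500631 - 1*(-41827)) = 438481 - (2500631 + 41827) = 438481 - 1*2542458 = 438481 - 2542458 = -2103977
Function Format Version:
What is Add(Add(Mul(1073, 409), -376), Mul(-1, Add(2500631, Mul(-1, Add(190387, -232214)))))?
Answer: -2103977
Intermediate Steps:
Add(Add(Mul(1073, 409), -376), Mul(-1, Add(2500631, Mul(-1, Add(190387, -232214))))) = Add(Add(438857, -376), Mul(-1, Add(2500631, Mul(-1, -41827)))) = Add(438481, Mul(-1, Add(2500631, 41827))) = Add(438481, Mul(-1, 2542458)) = Add(438481, -2542458) = -2103977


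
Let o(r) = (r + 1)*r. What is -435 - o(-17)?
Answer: -707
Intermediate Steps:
o(r) = r*(1 + r) (o(r) = (1 + r)*r = r*(1 + r))
-435 - o(-17) = -435 - (-17)*(1 - 17) = -435 - (-17)*(-16) = -435 - 1*272 = -435 - 272 = -707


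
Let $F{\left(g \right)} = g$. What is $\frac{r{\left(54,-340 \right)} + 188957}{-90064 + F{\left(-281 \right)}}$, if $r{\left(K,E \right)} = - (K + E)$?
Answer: $- \frac{63081}{30115} \approx -2.0947$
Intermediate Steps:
$r{\left(K,E \right)} = - E - K$ ($r{\left(K,E \right)} = - (E + K) = - E - K$)
$\frac{r{\left(54,-340 \right)} + 188957}{-90064 + F{\left(-281 \right)}} = \frac{\left(\left(-1\right) \left(-340\right) - 54\right) + 188957}{-90064 - 281} = \frac{\left(340 - 54\right) + 188957}{-90345} = \left(286 + 188957\right) \left(- \frac{1}{90345}\right) = 189243 \left(- \frac{1}{90345}\right) = - \frac{63081}{30115}$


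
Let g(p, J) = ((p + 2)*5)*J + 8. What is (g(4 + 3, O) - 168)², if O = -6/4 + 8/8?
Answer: 133225/4 ≈ 33306.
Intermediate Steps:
O = -½ (O = -6*¼ + 8*(⅛) = -3/2 + 1 = -½ ≈ -0.50000)
g(p, J) = 8 + J*(10 + 5*p) (g(p, J) = ((2 + p)*5)*J + 8 = (10 + 5*p)*J + 8 = J*(10 + 5*p) + 8 = 8 + J*(10 + 5*p))
(g(4 + 3, O) - 168)² = ((8 + 10*(-½) + 5*(-½)*(4 + 3)) - 168)² = ((8 - 5 + 5*(-½)*7) - 168)² = ((8 - 5 - 35/2) - 168)² = (-29/2 - 168)² = (-365/2)² = 133225/4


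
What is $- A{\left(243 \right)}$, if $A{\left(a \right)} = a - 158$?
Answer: $-85$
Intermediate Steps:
$A{\left(a \right)} = -158 + a$ ($A{\left(a \right)} = a - 158 = -158 + a$)
$- A{\left(243 \right)} = - (-158 + 243) = \left(-1\right) 85 = -85$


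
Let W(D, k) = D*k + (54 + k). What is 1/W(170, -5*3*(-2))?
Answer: 1/5184 ≈ 0.00019290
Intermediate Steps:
W(D, k) = 54 + k + D*k
1/W(170, -5*3*(-2)) = 1/(54 - 5*3*(-2) + 170*(-5*3*(-2))) = 1/(54 - 15*(-2) + 170*(-15*(-2))) = 1/(54 + 30 + 170*30) = 1/(54 + 30 + 5100) = 1/5184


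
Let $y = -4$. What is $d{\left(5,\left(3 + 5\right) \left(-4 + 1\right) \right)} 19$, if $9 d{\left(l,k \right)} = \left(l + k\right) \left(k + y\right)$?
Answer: $\frac{10108}{9} \approx 1123.1$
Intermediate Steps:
$d{\left(l,k \right)} = \frac{\left(-4 + k\right) \left(k + l\right)}{9}$ ($d{\left(l,k \right)} = \frac{\left(l + k\right) \left(k - 4\right)}{9} = \frac{\left(k + l\right) \left(-4 + k\right)}{9} = \frac{\left(-4 + k\right) \left(k + l\right)}{9}$)
$d{\left(5,\left(3 + 5\right) \left(-4 + 1\right) \right)} 19 = \left(- \frac{4 \left(3 + 5\right) \left(-4 + 1\right)}{9} - \frac{20}{9} + \frac{\left(\left(3 + 5\right) \left(-4 + 1\right)\right)^{2}}{9} + \frac{1}{9} \left(3 + 5\right) \left(-4 + 1\right) 5\right) 19 = \left(- \frac{4 \cdot 8 \left(-3\right)}{9} - \frac{20}{9} + \frac{\left(8 \left(-3\right)\right)^{2}}{9} + \frac{1}{9} \cdot 8 \left(-3\right) 5\right) 19 = \left(\left(- \frac{4}{9}\right) \left(-24\right) - \frac{20}{9} + \frac{\left(-24\right)^{2}}{9} + \frac{1}{9} \left(-24\right) 5\right) 19 = \left(\frac{32}{3} - \frac{20}{9} + \frac{1}{9} \cdot 576 - \frac{40}{3}\right) 19 = \left(\frac{32}{3} - \frac{20}{9} + 64 - \frac{40}{3}\right) 19 = \frac{532}{9} \cdot 19 = \frac{10108}{9}$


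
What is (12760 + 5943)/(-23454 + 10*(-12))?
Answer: -18703/23574 ≈ -0.79337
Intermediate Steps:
(12760 + 5943)/(-23454 + 10*(-12)) = 18703/(-23454 - 120) = 18703/(-23574) = 18703*(-1/23574) = -18703/23574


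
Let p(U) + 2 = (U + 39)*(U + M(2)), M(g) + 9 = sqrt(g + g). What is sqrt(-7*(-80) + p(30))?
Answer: sqrt(2145) ≈ 46.314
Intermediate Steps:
M(g) = -9 + sqrt(2)*sqrt(g) (M(g) = -9 + sqrt(g + g) = -9 + sqrt(2*g) = -9 + sqrt(2)*sqrt(g))
p(U) = -2 + (-7 + U)*(39 + U) (p(U) = -2 + (U + 39)*(U + (-9 + sqrt(2)*sqrt(2))) = -2 + (39 + U)*(U + (-9 + 2)) = -2 + (39 + U)*(U - 7) = -2 + (39 + U)*(-7 + U) = -2 + (-7 + U)*(39 + U))
sqrt(-7*(-80) + p(30)) = sqrt(-7*(-80) + (-275 + 30**2 + 32*30)) = sqrt(560 + (-275 + 900 + 960)) = sqrt(560 + 1585) = sqrt(2145)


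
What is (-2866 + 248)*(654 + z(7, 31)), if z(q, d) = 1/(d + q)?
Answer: -32532577/19 ≈ -1.7122e+6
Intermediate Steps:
(-2866 + 248)*(654 + z(7, 31)) = (-2866 + 248)*(654 + 1/(31 + 7)) = -2618*(654 + 1/38) = -2618*24853/38 = -32532577/19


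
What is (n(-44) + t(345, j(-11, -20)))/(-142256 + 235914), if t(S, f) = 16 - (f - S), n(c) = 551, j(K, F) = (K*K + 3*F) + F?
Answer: 871/93658 ≈ 0.0092998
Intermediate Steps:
j(K, F) = K² + 4*F (j(K, F) = (K² + 3*F) + F = K² + 4*F)
t(S, f) = 16 + S - f (t(S, f) = 16 + (S - f) = 16 + S - f)
(n(-44) + t(345, j(-11, -20)))/(-142256 + 235914) = (551 + (16 + 345 - ((-11)² + 4*(-20))))/(-142256 + 235914) = (551 + (16 + 345 - (121 - 80)))/93658 = (551 + (16 + 345 - 1*41))*(1/93658) = (551 + (16 + 345 - 41))*(1/93658) = (551 + 320)*(1/93658) = 871*(1/93658) = 871/93658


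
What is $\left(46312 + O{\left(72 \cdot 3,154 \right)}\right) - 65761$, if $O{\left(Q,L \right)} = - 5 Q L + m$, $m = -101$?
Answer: $-185870$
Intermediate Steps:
$O{\left(Q,L \right)} = -101 - 5 L Q$ ($O{\left(Q,L \right)} = - 5 Q L - 101 = - 5 L Q - 101 = -101 - 5 L Q$)
$\left(46312 + O{\left(72 \cdot 3,154 \right)}\right) - 65761 = \left(46312 - \left(101 + 770 \cdot 72 \cdot 3\right)\right) - 65761 = \left(46312 - \left(101 + 770 \cdot 216\right)\right) - 65761 = \left(46312 - 166421\right) - 65761 = -120109 - 65761 = -185870$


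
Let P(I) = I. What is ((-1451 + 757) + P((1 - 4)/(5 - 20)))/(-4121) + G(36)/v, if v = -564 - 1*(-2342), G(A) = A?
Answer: 3454831/18317845 ≈ 0.18860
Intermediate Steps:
v = 1778 (v = -564 + 2342 = 1778)
((-1451 + 757) + P((1 - 4)/(5 - 20)))/(-4121) + G(36)/v = ((-1451 + 757) + (1 - 4)/(5 - 20))/(-4121) + 36/1778 = (-694 - 3/(-15))*(-1/4121) + 36*(1/1778) = (-694 - 3*(-1/15))*(-1/4121) + 18/889 = (-694 + 1/5)*(-1/4121) + 18/889 = -3469/5*(-1/4121) + 18/889 = 3469/20605 + 18/889 = 3454831/18317845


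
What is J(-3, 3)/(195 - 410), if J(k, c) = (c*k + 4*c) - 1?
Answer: -2/215 ≈ -0.0093023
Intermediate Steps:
J(k, c) = -1 + 4*c + c*k (J(k, c) = (4*c + c*k) - 1 = -1 + 4*c + c*k)
J(-3, 3)/(195 - 410) = (-1 + 4*3 + 3*(-3))/(195 - 410) = (-1 + 12 - 9)/(-215) = 2*(-1/215) = -2/215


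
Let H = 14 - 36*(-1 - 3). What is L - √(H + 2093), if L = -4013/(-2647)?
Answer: 4013/2647 - √2251 ≈ -45.929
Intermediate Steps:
L = 4013/2647 (L = -4013*(-1/2647) = 4013/2647 ≈ 1.5161)
H = 158 (H = 14 - 36*(-4) = 14 - 9*(-16) = 14 + 144 = 158)
L - √(H + 2093) = 4013/2647 - √(158 + 2093) = 4013/2647 - √2251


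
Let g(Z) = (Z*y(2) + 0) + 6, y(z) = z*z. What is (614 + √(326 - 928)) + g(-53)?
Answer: 408 + I*√602 ≈ 408.0 + 24.536*I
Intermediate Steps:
y(z) = z²
g(Z) = 6 + 4*Z (g(Z) = (Z*2² + 0) + 6 = (Z*4 + 0) + 6 = (4*Z + 0) + 6 = 4*Z + 6 = 6 + 4*Z)
(614 + √(326 - 928)) + g(-53) = (614 + √(326 - 928)) + (6 + 4*(-53)) = (614 + √(-602)) + (6 - 212) = (614 + I*√602) - 206 = 408 + I*√602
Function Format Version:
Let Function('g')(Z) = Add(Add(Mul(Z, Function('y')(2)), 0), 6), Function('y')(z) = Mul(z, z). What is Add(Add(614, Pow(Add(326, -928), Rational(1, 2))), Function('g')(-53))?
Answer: Add(408, Mul(I, Pow(602, Rational(1, 2)))) ≈ Add(408.00, Mul(24.536, I))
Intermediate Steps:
Function('y')(z) = Pow(z, 2)
Function('g')(Z) = Add(6, Mul(4, Z)) (Function('g')(Z) = Add(Add(Mul(Z, Pow(2, 2)), 0), 6) = Add(Add(Mul(Z, 4), 0), 6) = Add(Add(Mul(4, Z), 0), 6) = Add(Mul(4, Z), 6) = Add(6, Mul(4, Z)))
Add(Add(614, Pow(Add(326, -928), Rational(1, 2))), Function('g')(-53)) = Add(Add(614, Pow(Add(326, -928), Rational(1, 2))), Add(6, Mul(4, -53))) = Add(Add(614, Pow(-602, Rational(1, 2))), Add(6, -212)) = Add(Add(614, Mul(I, Pow(602, Rational(1, 2)))), -206) = Add(408, Mul(I, Pow(602, Rational(1, 2))))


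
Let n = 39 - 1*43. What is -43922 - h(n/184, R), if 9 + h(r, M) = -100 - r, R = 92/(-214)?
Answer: -2015399/46 ≈ -43813.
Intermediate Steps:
R = -46/107 (R = 92*(-1/214) = -46/107 ≈ -0.42991)
n = -4 (n = 39 - 43 = -4)
h(r, M) = -109 - r (h(r, M) = -9 + (-100 - r) = -109 - r)
-43922 - h(n/184, R) = -43922 - (-109 - (-4)/184) = -43922 - (-109 - 1*(-1/46)) = -43922 - (-109 + 1/46) = -43922 - 1*(-5013/46) = -43922 + 5013/46 = -2015399/46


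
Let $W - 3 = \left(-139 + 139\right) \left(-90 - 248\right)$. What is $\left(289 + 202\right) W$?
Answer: $1473$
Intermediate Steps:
$W = 3$ ($W = 3 + \left(-139 + 139\right) \left(-90 - 248\right) = 3 + 0 \left(-338\right) = 3 + 0 = 3$)
$\left(289 + 202\right) W = \left(289 + 202\right) 3 = 491 \cdot 3 = 1473$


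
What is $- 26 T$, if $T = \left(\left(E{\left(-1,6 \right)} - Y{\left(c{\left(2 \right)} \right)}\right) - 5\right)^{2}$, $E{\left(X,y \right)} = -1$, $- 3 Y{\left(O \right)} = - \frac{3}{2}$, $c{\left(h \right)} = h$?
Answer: $- \frac{2197}{2} \approx -1098.5$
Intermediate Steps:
$Y{\left(O \right)} = \frac{1}{2}$ ($Y{\left(O \right)} = - \frac{\left(-3\right) \frac{1}{2}}{3} = \left(- \frac{1}{3}\right) \left(- \frac{3}{2}\right) = \frac{1}{2}$)
$T = \frac{169}{4}$ ($T = \left(\left(-1 - \frac{1}{2}\right) - 5\right)^{2} = \left(- \frac{3}{2} - 5\right)^{2} = \left(- \frac{13}{2}\right)^{2} = \frac{169}{4} \approx 42.25$)
$- 26 T = \left(-26\right) \frac{169}{4} = - \frac{2197}{2}$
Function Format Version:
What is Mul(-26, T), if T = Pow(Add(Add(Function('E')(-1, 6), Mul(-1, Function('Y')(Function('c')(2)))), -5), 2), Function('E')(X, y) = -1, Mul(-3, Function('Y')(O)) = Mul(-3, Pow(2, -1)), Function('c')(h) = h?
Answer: Rational(-2197, 2) ≈ -1098.5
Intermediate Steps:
Function('Y')(O) = Rational(1, 2) (Function('Y')(O) = Mul(Rational(-1, 3), Mul(-3, Pow(2, -1))) = Mul(Rational(-1, 3), Mul(-3, Rational(1, 2))) = Mul(Rational(-1, 3), Rational(-3, 2)) = Rational(1, 2))
T = Rational(169, 4) (T = Pow(Add(Add(-1, Mul(-1, Rational(1, 2))), -5), 2) = Pow(Add(Add(-1, Rational(-1, 2)), -5), 2) = Pow(Add(Rational(-3, 2), -5), 2) = Pow(Rational(-13, 2), 2) = Rational(169, 4) ≈ 42.250)
Mul(-26, T) = Mul(-26, Rational(169, 4)) = Rational(-2197, 2)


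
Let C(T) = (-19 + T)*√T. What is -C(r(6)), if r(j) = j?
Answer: 13*√6 ≈ 31.843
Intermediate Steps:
C(T) = √T*(-19 + T)
-C(r(6)) = -√6*(-19 + 6) = -√6*(-13) = -(-13)*√6 = 13*√6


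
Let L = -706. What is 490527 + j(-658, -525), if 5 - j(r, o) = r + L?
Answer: 491896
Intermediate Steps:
j(r, o) = 711 - r (j(r, o) = 5 - (r - 706) = 5 - (-706 + r) = 5 + (706 - r) = 711 - r)
490527 + j(-658, -525) = 490527 + (711 - 1*(-658)) = 490527 + (711 + 658) = 490527 + 1369 = 491896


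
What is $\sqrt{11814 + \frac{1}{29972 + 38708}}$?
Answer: $\frac{\sqrt{13931489395570}}{34340} \approx 108.69$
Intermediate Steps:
$\sqrt{11814 + \frac{1}{29972 + 38708}} = \sqrt{11814 + \frac{1}{68680}} = \sqrt{\frac{811385521}{68680}} = \frac{\sqrt{13931489395570}}{34340}$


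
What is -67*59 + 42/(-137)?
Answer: -541603/137 ≈ -3953.3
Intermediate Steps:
-67*59 + 42/(-137) = -3953 + 42*(-1/137) = -3953 - 42/137 = -541603/137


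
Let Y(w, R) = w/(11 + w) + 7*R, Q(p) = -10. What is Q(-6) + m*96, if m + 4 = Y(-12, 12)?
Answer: 8822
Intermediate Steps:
Y(w, R) = 7*R + w/(11 + w) (Y(w, R) = w/(11 + w) + 7*R = 7*R + w/(11 + w))
m = 92 (m = -4 + (-12 + 77*12 + 7*12*(-12))/(11 - 12) = -4 + (-12 + 924 - 1008)/(-1) = -4 - 1*(-96) = -4 + 96 = 92)
Q(-6) + m*96 = -10 + 92*96 = -10 + 8832 = 8822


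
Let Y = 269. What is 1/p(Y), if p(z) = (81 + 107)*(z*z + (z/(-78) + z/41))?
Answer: 1599/21753520514 ≈ 7.3505e-8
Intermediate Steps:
p(z) = 188*z² + 3478*z/1599 (p(z) = 188*(z² + (z*(-1/78) + z*(1/41))) = 188*(z² + (-z/78 + z/41)) = 188*(z² + 37*z/3198) = 188*z² + 3478*z/1599)
1/p(Y) = 1/((94/1599)*269*(37 + 3198*269)) = 1/((94/1599)*269*(37 + 860262)) = 1/((94/1599)*269*860299) = 1/(21753520514/1599) = 1599/21753520514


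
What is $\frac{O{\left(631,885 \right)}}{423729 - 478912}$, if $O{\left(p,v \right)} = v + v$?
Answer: $- \frac{1770}{55183} \approx -0.032075$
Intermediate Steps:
$O{\left(p,v \right)} = 2 v$
$\frac{O{\left(631,885 \right)}}{423729 - 478912} = \frac{2 \cdot 885}{423729 - 478912} = \frac{1770}{-55183} = 1770 \left(- \frac{1}{55183}\right) = - \frac{1770}{55183}$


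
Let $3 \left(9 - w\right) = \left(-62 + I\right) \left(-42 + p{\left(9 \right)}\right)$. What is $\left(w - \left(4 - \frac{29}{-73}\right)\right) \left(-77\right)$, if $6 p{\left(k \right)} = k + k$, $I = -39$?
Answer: $\frac{7354501}{73} \approx 1.0075 \cdot 10^{5}$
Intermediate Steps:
$p{\left(k \right)} = \frac{k}{3}$ ($p{\left(k \right)} = \frac{k + k}{6} = \frac{2 k}{6} = \frac{k}{3}$)
$w = -1304$ ($w = 9 - \frac{\left(-62 - 39\right) \left(-42 + \frac{1}{3} \cdot 9\right)}{3} = 9 - \frac{\left(-101\right) \left(-42 + 3\right)}{3} = 9 - \frac{\left(-101\right) \left(-39\right)}{3} = 9 - 1313 = -1304$)
$\left(w - \left(4 - \frac{29}{-73}\right)\right) \left(-77\right) = \left(-1304 - \left(4 - \frac{29}{-73}\right)\right) \left(-77\right) = \left(-1304 + \left(29 \left(- \frac{1}{73}\right) - 4\right)\right) \left(-77\right) = \left(-1304 - \frac{321}{73}\right) \left(-77\right) = \left(- \frac{95513}{73}\right) \left(-77\right) = \frac{7354501}{73}$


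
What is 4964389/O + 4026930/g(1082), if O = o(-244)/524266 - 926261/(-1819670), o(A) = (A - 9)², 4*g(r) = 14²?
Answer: 58621927475390951375/7375509479086 ≈ 7.9482e+6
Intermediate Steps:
g(r) = 49 (g(r) = (¼)*14² = (¼)*196 = 49)
o(A) = (-9 + A)²
O = 150520601614/238497778055 (O = (-9 - 244)²/524266 - 926261/(-1819670) = (-253)²*(1/524266) - 926261*(-1/1819670) = 64009*(1/524266) + 926261/1819670 = 64009/524266 + 926261/1819670 = 150520601614/238497778055 ≈ 0.63112)
4964389/O + 4026930/g(1082) = 4964389/(150520601614/238497778055) + 4026930/49 = 4964389*(238497778055/150520601614) + 4026930*(1/49) = 1183995745900683395/150520601614 + 4026930/49 = 58621927475390951375/7375509479086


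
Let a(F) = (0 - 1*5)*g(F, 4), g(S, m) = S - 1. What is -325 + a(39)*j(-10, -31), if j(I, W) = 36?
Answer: -7165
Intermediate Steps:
g(S, m) = -1 + S
a(F) = 5 - 5*F (a(F) = (0 - 1*5)*(-1 + F) = (0 - 5)*(-1 + F) = -5*(-1 + F) = 5 - 5*F)
-325 + a(39)*j(-10, -31) = -325 + (5 - 5*39)*36 = -325 + (5 - 195)*36 = -325 - 190*36 = -325 - 6840 = -7165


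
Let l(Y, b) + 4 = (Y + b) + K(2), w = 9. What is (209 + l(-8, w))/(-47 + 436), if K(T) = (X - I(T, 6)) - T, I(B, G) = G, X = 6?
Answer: 204/389 ≈ 0.52442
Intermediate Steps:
K(T) = -T (K(T) = (6 - 1*6) - T = (6 - 6) - T = 0 - T = -T)
l(Y, b) = -6 + Y + b (l(Y, b) = -4 + ((Y + b) - 1*2) = -4 + ((Y + b) - 2) = -4 + (-2 + Y + b) = -6 + Y + b)
(209 + l(-8, w))/(-47 + 436) = (209 + (-6 - 8 + 9))/(-47 + 436) = (209 - 5)/389 = 204*(1/389) = 204/389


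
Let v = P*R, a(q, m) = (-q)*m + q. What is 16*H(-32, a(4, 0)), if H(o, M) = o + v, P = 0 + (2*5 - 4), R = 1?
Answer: -416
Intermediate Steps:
a(q, m) = q - m*q (a(q, m) = -m*q + q = q - m*q)
P = 6 (P = 0 + (10 - 4) = 0 + 6 = 6)
v = 6 (v = 6*1 = 6)
H(o, M) = 6 + o (H(o, M) = o + 6 = 6 + o)
16*H(-32, a(4, 0)) = 16*(6 - 32) = 16*(-26) = -416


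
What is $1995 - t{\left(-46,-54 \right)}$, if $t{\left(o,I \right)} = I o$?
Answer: $-489$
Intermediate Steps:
$1995 - t{\left(-46,-54 \right)} = 1995 - \left(-54\right) \left(-46\right) = 1995 - 2484 = -489$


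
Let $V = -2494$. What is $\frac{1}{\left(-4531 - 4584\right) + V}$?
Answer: $- \frac{1}{11609} \approx -8.614 \cdot 10^{-5}$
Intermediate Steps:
$\frac{1}{\left(-4531 - 4584\right) + V} = \frac{1}{\left(-4531 - 4584\right) - 2494} = \frac{1}{-9115 - 2494} = \frac{1}{-11609} = - \frac{1}{11609}$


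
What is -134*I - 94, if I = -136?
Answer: 18130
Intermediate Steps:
-134*I - 94 = -134*(-136) - 94 = 18224 - 94 = 18130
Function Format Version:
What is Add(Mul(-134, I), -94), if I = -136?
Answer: 18130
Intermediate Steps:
Add(Mul(-134, I), -94) = Add(Mul(-134, -136), -94) = Add(18224, -94) = 18130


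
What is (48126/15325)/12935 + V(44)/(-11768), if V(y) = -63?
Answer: 1004212761/179442877000 ≈ 0.0055963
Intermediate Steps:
(48126/15325)/12935 + V(44)/(-11768) = (48126/15325)/12935 - 63/(-11768) = (48126*(1/15325))*(1/12935) - 63*(-1/11768) = (48126/15325)*(1/12935) + 63/11768 = 3702/15248375 + 63/11768 = 1004212761/179442877000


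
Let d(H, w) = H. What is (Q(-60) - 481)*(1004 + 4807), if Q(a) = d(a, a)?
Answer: -3143751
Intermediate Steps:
Q(a) = a
(Q(-60) - 481)*(1004 + 4807) = (-60 - 481)*(1004 + 4807) = -541*5811 = -3143751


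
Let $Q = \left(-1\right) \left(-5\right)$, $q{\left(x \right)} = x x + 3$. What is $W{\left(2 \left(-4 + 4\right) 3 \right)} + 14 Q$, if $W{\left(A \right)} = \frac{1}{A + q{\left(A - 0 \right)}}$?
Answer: $\frac{211}{3} \approx 70.333$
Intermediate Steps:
$q{\left(x \right)} = 3 + x^{2}$ ($q{\left(x \right)} = x^{2} + 3 = 3 + x^{2}$)
$Q = 5$
$W{\left(A \right)} = \frac{1}{3 + A + A^{2}}$ ($W{\left(A \right)} = \frac{1}{A + \left(3 + \left(A - 0\right)^{2}\right)} = \frac{1}{A + \left(3 + \left(A + 0\right)^{2}\right)} = \frac{1}{A + \left(3 + A^{2}\right)} = \frac{1}{3 + A + A^{2}}$)
$W{\left(2 \left(-4 + 4\right) 3 \right)} + 14 Q = \frac{1}{3 + 2 \left(-4 + 4\right) 3 + \left(2 \left(-4 + 4\right) 3\right)^{2}} + 14 \cdot 5 = \frac{1}{3 + 2 \cdot 0 \cdot 3 + \left(2 \cdot 0 \cdot 3\right)^{2}} + 70 = \frac{1}{3 + 0 \cdot 3 + \left(0 \cdot 3\right)^{2}} + 70 = \frac{1}{3 + 0 + 0^{2}} + 70 = \frac{1}{3 + 0 + 0} + 70 = \frac{1}{3} + 70 = \frac{211}{3}$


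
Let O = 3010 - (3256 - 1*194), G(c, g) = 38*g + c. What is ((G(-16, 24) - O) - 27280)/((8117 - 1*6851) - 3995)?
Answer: 26332/2729 ≈ 9.6490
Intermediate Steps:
G(c, g) = c + 38*g
O = -52 (O = 3010 - (3256 - 194) = 3010 - 1*3062 = 3010 - 3062 = -52)
((G(-16, 24) - O) - 27280)/((8117 - 1*6851) - 3995) = (((-16 + 38*24) - 1*(-52)) - 27280)/((8117 - 1*6851) - 3995) = (((-16 + 912) + 52) - 27280)/((8117 - 6851) - 3995) = ((896 + 52) - 27280)/(1266 - 3995) = (948 - 27280)/(-2729) = -26332*(-1/2729) = 26332/2729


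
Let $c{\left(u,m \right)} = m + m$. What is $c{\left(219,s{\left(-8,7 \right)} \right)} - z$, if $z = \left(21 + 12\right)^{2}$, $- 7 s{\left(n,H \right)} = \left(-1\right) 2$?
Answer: $- \frac{7619}{7} \approx -1088.4$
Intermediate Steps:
$s{\left(n,H \right)} = \frac{2}{7}$ ($s{\left(n,H \right)} = - \frac{\left(-1\right) 2}{7} = \left(- \frac{1}{7}\right) \left(-2\right) = \frac{2}{7}$)
$c{\left(u,m \right)} = 2 m$
$z = 1089$ ($z = 33^{2} = 1089$)
$c{\left(219,s{\left(-8,7 \right)} \right)} - z = 2 \cdot \frac{2}{7} - 1089 = \frac{4}{7} - 1089 = - \frac{7619}{7}$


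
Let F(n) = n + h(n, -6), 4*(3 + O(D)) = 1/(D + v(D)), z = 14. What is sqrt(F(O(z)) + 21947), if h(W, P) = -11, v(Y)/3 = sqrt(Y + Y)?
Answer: sqrt(2456498 + 1052784*sqrt(7))/(4*sqrt(7 + 3*sqrt(7))) ≈ 148.10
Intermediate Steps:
v(Y) = 3*sqrt(2)*sqrt(Y) (v(Y) = 3*sqrt(Y + Y) = 3*sqrt(2*Y) = 3*(sqrt(2)*sqrt(Y)) = 3*sqrt(2)*sqrt(Y))
O(D) = -3 + 1/(4*(D + 3*sqrt(2)*sqrt(D)))
F(n) = -11 + n (F(n) = n - 11 = -11 + n)
sqrt(F(O(z)) + 21947) = sqrt((-11 + (1 - 12*14 - 36*sqrt(2)*sqrt(14))/(4*(14 + 3*sqrt(2)*sqrt(14)))) + 21947) = sqrt((-11 + (1 - 168 - 72*sqrt(7))/(4*(14 + 6*sqrt(7)))) + 21947) = sqrt((-11 + (-167 - 72*sqrt(7))/(4*(14 + 6*sqrt(7)))) + 21947) = sqrt(21936 + (-167 - 72*sqrt(7))/(4*(14 + 6*sqrt(7))))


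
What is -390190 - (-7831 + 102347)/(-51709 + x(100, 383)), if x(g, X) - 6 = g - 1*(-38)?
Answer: -20120052834/51565 ≈ -3.9019e+5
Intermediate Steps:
x(g, X) = 44 + g (x(g, X) = 6 + (g - 1*(-38)) = 6 + (g + 38) = 6 + (38 + g) = 44 + g)
-390190 - (-7831 + 102347)/(-51709 + x(100, 383)) = -390190 - (-7831 + 102347)/(-51709 + (44 + 100)) = -390190 - 94516/(-51709 + 144) = -390190 - 94516/(-51565) = -390190 - 94516*(-1)/51565 = -390190 - 1*(-94516/51565) = -390190 + 94516/51565 = -20120052834/51565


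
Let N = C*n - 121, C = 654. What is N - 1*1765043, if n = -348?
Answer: -1992756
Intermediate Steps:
N = -227713 (N = 654*(-348) - 121 = -227592 - 121 = -227713)
N - 1*1765043 = -227713 - 1*1765043 = -227713 - 1765043 = -1992756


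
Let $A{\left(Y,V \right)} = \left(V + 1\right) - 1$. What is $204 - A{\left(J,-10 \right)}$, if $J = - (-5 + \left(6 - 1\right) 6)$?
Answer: $214$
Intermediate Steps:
$J = -25$ ($J = - (-5 + 5 \cdot 6) = - (-5 + 30) = \left(-1\right) 25 = -25$)
$A{\left(Y,V \right)} = V$ ($A{\left(Y,V \right)} = \left(1 + V\right) - 1 = V$)
$204 - A{\left(J,-10 \right)} = 204 - -10 = 204 + 10 = 214$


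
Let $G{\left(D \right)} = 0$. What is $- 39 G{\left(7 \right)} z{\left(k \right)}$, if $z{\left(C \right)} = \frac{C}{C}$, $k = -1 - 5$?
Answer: $0$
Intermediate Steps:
$k = -6$ ($k = -1 - 5 = -6$)
$z{\left(C \right)} = 1$
$- 39 G{\left(7 \right)} z{\left(k \right)} = \left(-39\right) 0 \cdot 1 = 0 \cdot 1 = 0$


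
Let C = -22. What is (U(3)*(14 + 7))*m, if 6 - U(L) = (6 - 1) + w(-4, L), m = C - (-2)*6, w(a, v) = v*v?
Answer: 1680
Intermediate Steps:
w(a, v) = v²
m = -10 (m = -22 - (-2)*6 = -22 - 1*(-12) = -22 + 12 = -10)
U(L) = 1 - L² (U(L) = 6 - ((6 - 1) + L²) = 6 - (5 + L²) = 6 + (-5 - L²) = 1 - L²)
(U(3)*(14 + 7))*m = ((1 - 1*3²)*(14 + 7))*(-10) = ((1 - 1*9)*21)*(-10) = ((1 - 9)*21)*(-10) = -8*21*(-10) = -168*(-10) = 1680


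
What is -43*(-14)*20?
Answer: 12040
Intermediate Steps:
-43*(-14)*20 = 602*20 = 12040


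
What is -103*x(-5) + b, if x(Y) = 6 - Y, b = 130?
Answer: -1003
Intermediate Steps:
-103*x(-5) + b = -103*(6 - 1*(-5)) + 130 = -103*(6 + 5) + 130 = -103*11 + 130 = -1133 + 130 = -1003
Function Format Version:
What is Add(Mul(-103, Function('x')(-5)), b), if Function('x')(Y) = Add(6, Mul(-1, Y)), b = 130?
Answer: -1003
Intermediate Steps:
Add(Mul(-103, Function('x')(-5)), b) = Add(Mul(-103, Add(6, Mul(-1, -5))), 130) = Add(Mul(-103, Add(6, 5)), 130) = Add(Mul(-103, 11), 130) = Add(-1133, 130) = -1003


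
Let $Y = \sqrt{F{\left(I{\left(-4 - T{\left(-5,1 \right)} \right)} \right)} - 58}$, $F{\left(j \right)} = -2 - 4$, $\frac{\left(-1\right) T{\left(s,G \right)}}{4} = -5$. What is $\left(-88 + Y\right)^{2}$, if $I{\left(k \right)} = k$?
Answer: $7680 - 1408 i \approx 7680.0 - 1408.0 i$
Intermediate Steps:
$T{\left(s,G \right)} = 20$ ($T{\left(s,G \right)} = \left(-4\right) \left(-5\right) = 20$)
$F{\left(j \right)} = -6$ ($F{\left(j \right)} = -2 - 4 = -6$)
$Y = 8 i$ ($Y = \sqrt{-6 - 58} = \sqrt{-64} = 8 i \approx 8.0 i$)
$\left(-88 + Y\right)^{2} = \left(-88 + 8 i\right)^{2}$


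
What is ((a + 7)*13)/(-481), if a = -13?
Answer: 6/37 ≈ 0.16216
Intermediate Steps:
((a + 7)*13)/(-481) = ((-13 + 7)*13)/(-481) = -6*13*(-1/481) = -78*(-1/481) = 6/37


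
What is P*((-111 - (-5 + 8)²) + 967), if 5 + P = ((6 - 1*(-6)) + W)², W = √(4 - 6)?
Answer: 116039 + 20328*I*√2 ≈ 1.1604e+5 + 28748.0*I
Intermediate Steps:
W = I*√2 (W = √(-2) = I*√2 ≈ 1.4142*I)
P = -5 + (12 + I*√2)² (P = -5 + ((6 - 1*(-6)) + I*√2)² = -5 + ((6 + 6) + I*√2)² = -5 + (12 + I*√2)² ≈ 137.0 + 33.941*I)
P*((-111 - (-5 + 8)²) + 967) = (137 + 24*I*√2)*((-111 - (-5 + 8)²) + 967) = (137 + 24*I*√2)*((-111 - 1*3²) + 967) = (137 + 24*I*√2)*((-111 - 1*9) + 967) = (137 + 24*I*√2)*((-111 - 9) + 967) = (137 + 24*I*√2)*(-120 + 967) = (137 + 24*I*√2)*847 = 116039 + 20328*I*√2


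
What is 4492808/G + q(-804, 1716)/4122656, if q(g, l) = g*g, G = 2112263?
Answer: 1242981403591/544258358158 ≈ 2.2838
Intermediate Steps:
q(g, l) = g²
4492808/G + q(-804, 1716)/4122656 = 4492808/2112263 + (-804)²/4122656 = 4492808*(1/2112263) + 646416*(1/4122656) = 4492808/2112263 + 40401/257666 = 1242981403591/544258358158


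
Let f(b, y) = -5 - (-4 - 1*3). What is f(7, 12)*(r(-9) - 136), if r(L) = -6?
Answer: -284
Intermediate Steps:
f(b, y) = 2 (f(b, y) = -5 - (-4 - 3) = -5 - 1*(-7) = -5 + 7 = 2)
f(7, 12)*(r(-9) - 136) = 2*(-6 - 136) = 2*(-142) = -284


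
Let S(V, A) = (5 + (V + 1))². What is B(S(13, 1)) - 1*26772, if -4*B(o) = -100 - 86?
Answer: -53451/2 ≈ -26726.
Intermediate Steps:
S(V, A) = (6 + V)² (S(V, A) = (5 + (1 + V))² = (6 + V)²)
B(o) = 93/2 (B(o) = -(-100 - 86)/4 = -¼*(-186) = 93/2)
B(S(13, 1)) - 1*26772 = 93/2 - 1*26772 = 93/2 - 26772 = -53451/2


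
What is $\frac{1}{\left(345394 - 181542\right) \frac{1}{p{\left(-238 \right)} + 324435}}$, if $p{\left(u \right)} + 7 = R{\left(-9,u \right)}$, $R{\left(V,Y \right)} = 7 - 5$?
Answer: $\frac{162215}{81926} \approx 1.98$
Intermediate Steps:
$R{\left(V,Y \right)} = 2$
$p{\left(u \right)} = -5$ ($p{\left(u \right)} = -7 + 2 = -5$)
$\frac{1}{\left(345394 - 181542\right) \frac{1}{p{\left(-238 \right)} + 324435}} = \frac{1}{\left(345394 - 181542\right) \frac{1}{-5 + 324435}} = \frac{1}{163852 \cdot \frac{1}{324430}} = \frac{1}{\frac{81926}{162215}} = \frac{162215}{81926}$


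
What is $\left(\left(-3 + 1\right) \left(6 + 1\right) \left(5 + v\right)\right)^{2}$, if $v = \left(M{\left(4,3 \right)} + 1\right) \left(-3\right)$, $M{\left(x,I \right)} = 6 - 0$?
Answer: $50176$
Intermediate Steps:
$M{\left(x,I \right)} = 6$ ($M{\left(x,I \right)} = 6 + 0 = 6$)
$v = -21$ ($v = \left(6 + 1\right) \left(-3\right) = 7 \left(-3\right) = -21$)
$\left(\left(-3 + 1\right) \left(6 + 1\right) \left(5 + v\right)\right)^{2} = \left(\left(-3 + 1\right) \left(6 + 1\right) \left(5 - 21\right)\right)^{2} = \left(\left(-2\right) 7 \left(-16\right)\right)^{2} = \left(\left(-14\right) \left(-16\right)\right)^{2} = 224^{2} = 50176$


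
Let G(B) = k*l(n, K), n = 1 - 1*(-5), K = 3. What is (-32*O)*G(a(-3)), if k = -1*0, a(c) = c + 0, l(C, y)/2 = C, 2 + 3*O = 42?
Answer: 0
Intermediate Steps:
O = 40/3 (O = -⅔ + (⅓)*42 = -⅔ + 14 = 40/3 ≈ 13.333)
n = 6 (n = 1 + 5 = 6)
l(C, y) = 2*C
a(c) = c
k = 0
G(B) = 0 (G(B) = 0*(2*6) = 0*12 = 0)
(-32*O)*G(a(-3)) = -32*40/3*0 = -1280/3*0 = 0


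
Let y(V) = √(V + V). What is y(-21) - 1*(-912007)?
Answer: 912007 + I*√42 ≈ 9.1201e+5 + 6.4807*I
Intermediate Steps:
y(V) = √2*√V (y(V) = √(2*V) = √2*√V)
y(-21) - 1*(-912007) = √2*√(-21) - 1*(-912007) = √2*(I*√21) + 912007 = I*√42 + 912007 = 912007 + I*√42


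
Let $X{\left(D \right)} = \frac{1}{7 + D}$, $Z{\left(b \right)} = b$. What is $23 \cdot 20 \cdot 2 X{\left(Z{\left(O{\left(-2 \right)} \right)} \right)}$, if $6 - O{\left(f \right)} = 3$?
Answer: $92$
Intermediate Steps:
$O{\left(f \right)} = 3$ ($O{\left(f \right)} = 6 - 3 = 3$)
$23 \cdot 20 \cdot 2 X{\left(Z{\left(O{\left(-2 \right)} \right)} \right)} = \frac{23 \cdot 20 \cdot 2}{7 + 3} = \frac{23 \cdot 40}{10} = 920 \cdot \frac{1}{10} = 92$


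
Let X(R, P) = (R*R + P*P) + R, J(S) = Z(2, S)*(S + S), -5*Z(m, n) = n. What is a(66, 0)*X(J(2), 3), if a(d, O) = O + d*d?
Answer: 1084644/25 ≈ 43386.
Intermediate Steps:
Z(m, n) = -n/5
a(d, O) = O + d²
J(S) = -2*S²/5 (J(S) = (-S/5)*(S + S) = (-S/5)*(2*S) = -2*S²/5)
X(R, P) = R + P² + R² (X(R, P) = (R² + P²) + R = (P² + R²) + R = R + P² + R²)
a(66, 0)*X(J(2), 3) = (0 + 66²)*(-⅖*2² + 3² + (-⅖*2²)²) = (0 + 4356)*(-⅖*4 + 9 + (-⅖*4)²) = 4356*(-8/5 + 9 + (-8/5)²) = 4356*(-8/5 + 9 + 64/25) = 4356*(249/25) = 1084644/25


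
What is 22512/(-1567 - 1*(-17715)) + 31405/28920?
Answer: 57908749/23350008 ≈ 2.4800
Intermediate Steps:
22512/(-1567 - 1*(-17715)) + 31405/28920 = 22512/(-1567 + 17715) + 31405*(1/28920) = 22512/16148 + 6281/5784 = 22512*(1/16148) + 6281/5784 = 5628/4037 + 6281/5784 = 57908749/23350008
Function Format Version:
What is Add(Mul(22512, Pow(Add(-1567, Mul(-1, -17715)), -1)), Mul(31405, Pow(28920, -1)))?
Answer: Rational(57908749, 23350008) ≈ 2.4800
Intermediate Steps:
Add(Mul(22512, Pow(Add(-1567, Mul(-1, -17715)), -1)), Mul(31405, Pow(28920, -1))) = Add(Mul(22512, Pow(Add(-1567, 17715), -1)), Mul(31405, Rational(1, 28920))) = Add(Mul(22512, Pow(16148, -1)), Rational(6281, 5784)) = Add(Mul(22512, Rational(1, 16148)), Rational(6281, 5784)) = Add(Rational(5628, 4037), Rational(6281, 5784)) = Rational(57908749, 23350008)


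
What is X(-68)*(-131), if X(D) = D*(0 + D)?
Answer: -605744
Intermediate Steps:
X(D) = D² (X(D) = D*D = D²)
X(-68)*(-131) = (-68)²*(-131) = 4624*(-131) = -605744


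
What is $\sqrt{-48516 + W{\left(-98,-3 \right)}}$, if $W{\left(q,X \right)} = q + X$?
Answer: $i \sqrt{48617} \approx 220.49 i$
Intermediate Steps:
$W{\left(q,X \right)} = X + q$
$\sqrt{-48516 + W{\left(-98,-3 \right)}} = \sqrt{-48516 - 101} = \sqrt{-48617} = i \sqrt{48617}$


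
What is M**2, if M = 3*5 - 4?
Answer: 121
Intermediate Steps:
M = 11 (M = 15 - 4 = 11)
M**2 = 11**2 = 121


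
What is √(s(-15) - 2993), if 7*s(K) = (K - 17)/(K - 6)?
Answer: I*√1319817/21 ≈ 54.706*I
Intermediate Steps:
s(K) = (-17 + K)/(7*(-6 + K)) (s(K) = ((K - 17)/(K - 6))/7 = ((-17 + K)/(-6 + K))/7 = (-17 + K)/(7*(-6 + K)))
√(s(-15) - 2993) = √((-17 - 15)/(7*(-6 - 15)) - 2993) = √((⅐)*(-32)/(-21) - 2993) = √((⅐)*(-1/21)*(-32) - 2993) = √(32/147 - 2993) = √(-439939/147) = I*√1319817/21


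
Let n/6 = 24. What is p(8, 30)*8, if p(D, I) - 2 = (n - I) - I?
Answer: 688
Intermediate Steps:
n = 144 (n = 6*24 = 144)
p(D, I) = 146 - 2*I (p(D, I) = 2 + ((144 - I) - I) = 2 + (144 - 2*I) = 146 - 2*I)
p(8, 30)*8 = (146 - 2*30)*8 = (146 - 60)*8 = 86*8 = 688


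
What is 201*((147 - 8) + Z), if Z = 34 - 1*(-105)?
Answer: 55878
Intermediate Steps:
Z = 139 (Z = 34 + 105 = 139)
201*((147 - 8) + Z) = 201*((147 - 8) + 139) = 201*(139 + 139) = 201*278 = 55878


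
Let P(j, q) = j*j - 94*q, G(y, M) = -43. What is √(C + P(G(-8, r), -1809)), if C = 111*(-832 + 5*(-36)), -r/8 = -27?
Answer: √59563 ≈ 244.06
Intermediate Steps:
r = 216 (r = -8*(-27) = 216)
P(j, q) = j² - 94*q
C = -112332 (C = 111*(-832 - 180) = 111*(-1012) = -112332)
√(C + P(G(-8, r), -1809)) = √(-112332 + ((-43)² - 94*(-1809))) = √(-112332 + (1849 + 170046)) = √(-112332 + 171895) = √59563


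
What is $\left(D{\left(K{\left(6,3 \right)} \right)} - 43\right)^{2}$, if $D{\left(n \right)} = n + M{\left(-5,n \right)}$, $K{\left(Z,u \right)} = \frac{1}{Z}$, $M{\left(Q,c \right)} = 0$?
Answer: $\frac{66049}{36} \approx 1834.7$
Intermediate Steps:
$D{\left(n \right)} = n$ ($D{\left(n \right)} = n + 0 = n$)
$\left(D{\left(K{\left(6,3 \right)} \right)} - 43\right)^{2} = \left(\frac{1}{6} - 43\right)^{2} = \left(- \frac{257}{6}\right)^{2} = \frac{66049}{36}$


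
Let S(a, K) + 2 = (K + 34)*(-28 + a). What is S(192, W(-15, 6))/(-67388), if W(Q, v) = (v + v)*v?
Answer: -8691/33694 ≈ -0.25794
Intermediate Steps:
W(Q, v) = 2*v**2 (W(Q, v) = (2*v)*v = 2*v**2)
S(a, K) = -2 + (-28 + a)*(34 + K) (S(a, K) = -2 + (K + 34)*(-28 + a) = -2 + (34 + K)*(-28 + a) = -2 + (-28 + a)*(34 + K))
S(192, W(-15, 6))/(-67388) = (-954 - 56*6**2 + 34*192 + (2*6**2)*192)/(-67388) = (-954 - 56*36 + 6528 + (2*36)*192)*(-1/67388) = (-954 - 28*72 + 6528 + 72*192)*(-1/67388) = (-954 - 2016 + 6528 + 13824)*(-1/67388) = 17382*(-1/67388) = -8691/33694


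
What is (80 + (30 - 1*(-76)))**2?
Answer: 34596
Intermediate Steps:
(80 + (30 - 1*(-76)))**2 = (80 + (30 + 76))**2 = (80 + 106)**2 = 186**2 = 34596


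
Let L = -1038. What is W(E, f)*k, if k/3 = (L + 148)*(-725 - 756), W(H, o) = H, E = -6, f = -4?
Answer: -23725620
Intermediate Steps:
k = 3954270 (k = 3*((-1038 + 148)*(-725 - 756)) = 3*(-890*(-1481)) = 3*1318090 = 3954270)
W(E, f)*k = -6*3954270 = -23725620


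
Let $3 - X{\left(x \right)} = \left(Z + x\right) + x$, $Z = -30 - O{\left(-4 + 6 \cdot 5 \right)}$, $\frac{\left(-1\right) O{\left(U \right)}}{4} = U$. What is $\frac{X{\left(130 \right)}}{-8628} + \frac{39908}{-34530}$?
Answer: $- \frac{55482799}{49654140} \approx -1.1174$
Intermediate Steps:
$O{\left(U \right)} = - 4 U$
$Z = 74$ ($Z = -30 - - 4 \left(-4 + 6 \cdot 5\right) = -30 - - 4 \left(-4 + 30\right) = -30 - \left(-4\right) 26 = -30 - -104 = -30 + 104 = 74$)
$X{\left(x \right)} = -71 - 2 x$ ($X{\left(x \right)} = 3 - \left(\left(74 + x\right) + x\right) = 3 - \left(74 + 2 x\right) = -71 - 2 x$)
$\frac{X{\left(130 \right)}}{-8628} + \frac{39908}{-34530} = \frac{-71 - 260}{-8628} + \frac{39908}{-34530} = \left(-71 - 260\right) \left(- \frac{1}{8628}\right) + 39908 \left(- \frac{1}{34530}\right) = \left(-331\right) \left(- \frac{1}{8628}\right) - \frac{19954}{17265} = \frac{331}{8628} - \frac{19954}{17265} = - \frac{55482799}{49654140}$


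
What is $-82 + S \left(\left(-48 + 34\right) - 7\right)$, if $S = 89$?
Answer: $-1951$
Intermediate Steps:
$-82 + S \left(\left(-48 + 34\right) - 7\right) = -82 + 89 \left(\left(-48 + 34\right) - 7\right) = -82 + 89 \left(-14 - 7\right) = -82 + 89 \left(-21\right) = -82 - 1869 = -1951$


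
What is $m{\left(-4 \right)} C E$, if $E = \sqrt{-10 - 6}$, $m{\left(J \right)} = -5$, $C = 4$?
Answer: $- 80 i \approx - 80.0 i$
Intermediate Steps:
$E = 4 i$ ($E = \sqrt{-16} = 4 i \approx 4.0 i$)
$m{\left(-4 \right)} C E = \left(-5\right) 4 \cdot 4 i = - 20 \cdot 4 i = - 80 i$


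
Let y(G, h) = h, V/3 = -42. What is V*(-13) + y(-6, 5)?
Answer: 1643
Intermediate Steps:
V = -126 (V = 3*(-42) = -126)
V*(-13) + y(-6, 5) = -126*(-13) + 5 = 1638 + 5 = 1643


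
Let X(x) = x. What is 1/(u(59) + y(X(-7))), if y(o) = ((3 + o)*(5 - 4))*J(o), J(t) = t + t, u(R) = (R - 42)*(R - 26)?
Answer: 1/617 ≈ 0.0016207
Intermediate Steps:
u(R) = (-42 + R)*(-26 + R)
J(t) = 2*t
y(o) = 2*o*(3 + o) (y(o) = ((3 + o)*(5 - 4))*(2*o) = ((3 + o)*1)*(2*o) = (3 + o)*(2*o) = 2*o*(3 + o))
1/(u(59) + y(X(-7))) = 1/((1092 + 59² - 68*59) + 2*(-7)*(3 - 7)) = 1/((1092 + 3481 - 4012) + 2*(-7)*(-4)) = 1/(561 + 56) = 1/617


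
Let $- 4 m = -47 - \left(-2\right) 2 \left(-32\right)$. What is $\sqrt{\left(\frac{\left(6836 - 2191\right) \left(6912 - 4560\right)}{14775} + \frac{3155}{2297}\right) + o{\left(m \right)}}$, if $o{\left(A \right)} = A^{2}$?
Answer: $\frac{\sqrt{217448602678026865}}{9050180} \approx 51.525$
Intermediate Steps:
$m = \frac{175}{4}$ ($m = - \frac{-47 - \left(-2\right) 2 \left(-32\right)}{4} = - \frac{-47 - \left(-4\right) \left(-32\right)}{4} = - \frac{-47 - 128}{4} = \left(- \frac{1}{4}\right) \left(-175\right) = \frac{175}{4} \approx 43.75$)
$\sqrt{\left(\frac{\left(6836 - 2191\right) \left(6912 - 4560\right)}{14775} + \frac{3155}{2297}\right) + o{\left(m \right)}} = \sqrt{\left(\frac{\left(6836 - 2191\right) \left(6912 - 4560\right)}{14775} + \frac{3155}{2297}\right) + \left(\frac{175}{4}\right)^{2}} = \sqrt{\left(4645 \cdot 2352 \cdot \frac{1}{14775} + 3155 \cdot \frac{1}{2297}\right) + \frac{30625}{16}} = \sqrt{\left(10925040 \cdot \frac{1}{14775} + \frac{3155}{2297}\right) + \frac{30625}{16}} = \sqrt{\left(\frac{728336}{985} + \frac{3155}{2297}\right) + \frac{30625}{16}} = \sqrt{\frac{1676095467}{2262545} + \frac{30625}{16}} = \sqrt{\frac{96107968097}{36200720}} = \frac{\sqrt{217448602678026865}}{9050180}$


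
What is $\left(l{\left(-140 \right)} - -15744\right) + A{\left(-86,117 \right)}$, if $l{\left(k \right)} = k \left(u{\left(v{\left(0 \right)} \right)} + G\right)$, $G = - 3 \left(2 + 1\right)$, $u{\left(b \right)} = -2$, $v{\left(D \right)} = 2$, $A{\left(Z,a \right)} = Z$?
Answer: $17198$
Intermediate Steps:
$G = -9$ ($G = \left(-3\right) 3 = -9$)
$l{\left(k \right)} = - 11 k$ ($l{\left(k \right)} = k \left(-2 - 9\right) = k \left(-11\right) = - 11 k$)
$\left(l{\left(-140 \right)} - -15744\right) + A{\left(-86,117 \right)} = \left(\left(-11\right) \left(-140\right) - -15744\right) - 86 = \left(1540 + 15744\right) - 86 = 17284 - 86 = 17198$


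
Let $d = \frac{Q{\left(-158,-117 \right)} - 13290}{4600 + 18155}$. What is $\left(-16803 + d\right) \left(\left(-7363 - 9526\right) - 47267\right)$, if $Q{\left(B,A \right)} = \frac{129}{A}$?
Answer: $\frac{956710740075328}{887445} \approx 1.0781 \cdot 10^{9}$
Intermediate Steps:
$d = - \frac{518353}{887445}$ ($d = \frac{\frac{129}{-117} - 13290}{4600 + 18155} = \frac{129 \left(- \frac{1}{117}\right) - 13290}{22755} = \left(- \frac{43}{39} - 13290\right) \frac{1}{22755} = \left(- \frac{518353}{39}\right) \frac{1}{22755} = - \frac{518353}{887445} \approx -0.5841$)
$\left(-16803 + d\right) \left(\left(-7363 - 9526\right) - 47267\right) = \left(-16803 - \frac{518353}{887445}\right) \left(\left(-7363 - 9526\right) - 47267\right) = - \frac{14912256688 \left(\left(-7363 - 9526\right) - 47267\right)}{887445} = - \frac{14912256688 \left(-16889 - 47267\right)}{887445} = \left(- \frac{14912256688}{887445}\right) \left(-64156\right) = \frac{956710740075328}{887445}$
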